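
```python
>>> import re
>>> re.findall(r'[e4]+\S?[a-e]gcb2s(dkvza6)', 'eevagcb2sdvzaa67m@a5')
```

[]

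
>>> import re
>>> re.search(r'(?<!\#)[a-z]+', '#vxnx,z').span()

(2, 5)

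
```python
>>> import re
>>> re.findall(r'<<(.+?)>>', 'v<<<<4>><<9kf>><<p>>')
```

['<<4', '9kf', 'p']

A `+?`/`*?`/`{m,n}?` starts at its minimum and grows only as far as needed for what follows to match.
Matches: at [1:8] match '<<<<4>>', group 1 = '<<4'; at [8:15] match '<<9kf>>', group 1 = '9kf'; at [15:20] match '<<p>>', group 1 = 'p'.
Because there's exactly one group, `findall` drops the full match and keeps group 1 from each hit.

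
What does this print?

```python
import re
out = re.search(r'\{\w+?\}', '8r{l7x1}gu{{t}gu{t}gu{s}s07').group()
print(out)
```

{l7x1}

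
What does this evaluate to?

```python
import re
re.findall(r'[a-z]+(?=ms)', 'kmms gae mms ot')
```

['km', 'm']

The lookaround is zero-width — it requires the adjacent text to match without consuming it, so the asserted text isn't part of the match.
Scanning left to right: at [0:2] → 'km'; at [9:10] → 'm'.
`findall` yields the raw match text (2 of them) because the pattern has no groups.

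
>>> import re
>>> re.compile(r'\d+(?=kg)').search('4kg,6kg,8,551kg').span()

(0, 1)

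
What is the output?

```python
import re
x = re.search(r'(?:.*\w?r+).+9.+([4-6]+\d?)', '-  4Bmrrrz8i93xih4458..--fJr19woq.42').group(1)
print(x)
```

The match spans [0:36] → '-  4Bmrrrz8i93xih4458..--fJr19woq.42'.
Captured: group 1 = '42'.

42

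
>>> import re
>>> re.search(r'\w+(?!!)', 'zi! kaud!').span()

(0, 1)

`(?!…)`/`(?<!…)` only lets a position through if the neighbouring text does NOT match; no characters are consumed.
`search` walks the string left to right and returns the first match it finds.
The match spans [0:1] → 'z'.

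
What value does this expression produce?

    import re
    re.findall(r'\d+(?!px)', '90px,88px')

['9', '8']

Because the assertion is negative and zero-width, positions next to the forbidden text are skipped.
No capturing groups, so `findall` returns the 2 full match strings.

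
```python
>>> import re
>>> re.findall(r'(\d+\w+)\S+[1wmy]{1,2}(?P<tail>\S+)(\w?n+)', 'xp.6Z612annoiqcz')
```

[('6Z', '2an', 'n')]

Pattern: one or more of a digit, then one or more of a word character (captured); then one or more of a non-whitespace character, then 1 to 2 of one of [1wmy]; then one or more of a non-whitespace character (captured as 'tail'); then optionally a word character, then one or more of the literal 'n' (captured).
3 groups means the one result is a tuple of 3 captured strings — 1 here.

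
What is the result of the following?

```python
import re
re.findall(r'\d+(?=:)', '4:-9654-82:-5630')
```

['4', '82']

Lookahead/lookbehind check context without consuming it, so the matched span excludes the asserted characters.
No capturing groups, so `findall` returns the 2 full match strings.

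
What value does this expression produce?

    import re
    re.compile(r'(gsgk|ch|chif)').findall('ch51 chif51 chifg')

['ch', 'ch', 'ch']

Alternation tries branches left to right and keeps the first one that lets the overall match succeed at that position.
One capturing group, so `findall` returns just the captured substring from each match — 3 in all.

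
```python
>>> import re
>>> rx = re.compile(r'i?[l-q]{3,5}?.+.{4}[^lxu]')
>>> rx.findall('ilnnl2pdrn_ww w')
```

['ilnnl2pdrn_ww w']

The pattern matches optionally the literal 'i', then 3 to 5 of a character in [l-q] (lazy); then one or more of any character, then exactly 4 of any character, then any character except [lxu].
`findall` yields the raw match text (1 of them) because the pattern has no groups.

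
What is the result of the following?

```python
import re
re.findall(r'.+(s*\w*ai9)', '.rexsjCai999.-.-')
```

Pattern: one or more of any character; then zero or more of the literal 's', then zero or more of a word character, then the literal 'ai9' (captured).
Scanning left to right: at [0:10] match '.rexsjCai9', group 1 = 'ai9'.
`findall` collects group 1 from the one match (1 total).

['ai9']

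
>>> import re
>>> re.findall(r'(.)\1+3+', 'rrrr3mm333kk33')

The backreference `\1` re-matches whatever the first group consumed, character for character.
`findall` collects group 1 from each match (3 total).

['r', 'm', 'k']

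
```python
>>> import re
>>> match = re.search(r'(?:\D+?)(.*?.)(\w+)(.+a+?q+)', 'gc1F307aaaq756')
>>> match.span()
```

(0, 11)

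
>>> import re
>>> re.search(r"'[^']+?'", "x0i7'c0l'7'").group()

`search` walks the string left to right and returns the first match it finds.
The match spans [4:9] → "'c0l'".

"'c0l'"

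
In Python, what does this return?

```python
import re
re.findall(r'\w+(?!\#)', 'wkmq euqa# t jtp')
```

['wkmq', 'euq', 't', 'jtp']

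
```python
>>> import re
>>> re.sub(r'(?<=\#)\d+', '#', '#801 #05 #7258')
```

'## ## ##'

Because the assertion is zero-width, the text it checks is not consumed and won't appear in the result.
Matches: at [1:4] → '801'; at [6:8] → '05'; at [10:14] → '7258'.
Each match is replaced by '#'.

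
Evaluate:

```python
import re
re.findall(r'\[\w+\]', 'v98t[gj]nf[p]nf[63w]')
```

['[gj]', '[p]', '[63w]']

Matches: at [4:8] → '[gj]'; at [10:13] → '[p]'; at [15:20] → '[63w]'.
`findall` yields the raw match text (3 of them) because the pattern has no groups.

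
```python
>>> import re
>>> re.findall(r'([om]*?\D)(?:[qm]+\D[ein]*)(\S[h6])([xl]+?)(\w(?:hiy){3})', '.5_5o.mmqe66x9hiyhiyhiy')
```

With 4 capturing groups, `findall` returns a 4-tuple per match.

[('o.', '66', 'x', '9hiyhiyhiy')]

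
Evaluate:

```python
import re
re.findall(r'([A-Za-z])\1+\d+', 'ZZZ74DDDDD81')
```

After group 1 captures some text, `\1` only succeeds where that same text appears again.
Matches: at [0:5] match 'ZZZ74', group 1 = 'Z'; at [5:12] match 'DDDDD81', group 1 = 'D'.
`findall` collects group 1 from each match (2 total).

['Z', 'D']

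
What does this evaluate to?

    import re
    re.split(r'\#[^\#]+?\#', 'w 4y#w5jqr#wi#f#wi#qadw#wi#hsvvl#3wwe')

['w 4y', 'wi', 'wi', 'wi', '3wwe']

Splitting on the pattern gives 5 pieces.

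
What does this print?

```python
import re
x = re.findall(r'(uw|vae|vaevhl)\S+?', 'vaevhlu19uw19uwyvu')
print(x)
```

['vae', 'uw', 'uw']

Alternation isn't longest-match — the leftmost alternative that fits at this position is chosen.
One capturing group, so `findall` returns just the captured substring from each match — 3 in all.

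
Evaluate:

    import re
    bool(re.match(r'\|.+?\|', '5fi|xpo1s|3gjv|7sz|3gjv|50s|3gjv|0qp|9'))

`re.match` won't scan ahead — the pattern has to work from the very first character.
Here the string doesn't start with a match, so the call returns None, and `bool(None)` is False.

False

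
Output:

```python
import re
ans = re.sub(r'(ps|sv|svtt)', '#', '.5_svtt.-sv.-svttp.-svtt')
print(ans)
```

Alternation isn't longest-match — the leftmost alternative that fits at this position is chosen.
Each match is replaced by '#'.

.5_#tt.-#.-#ttp.-#tt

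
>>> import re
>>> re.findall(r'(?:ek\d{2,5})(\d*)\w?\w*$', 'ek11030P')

Pattern: the literal 'ek', then 2 to 5 of a digit (non-capturing group); then zero or more of a digit (captured); then optionally a word character, then zero or more of a word character; then anchored at the end.
Walking the string: at [0:8] match 'ek11030P', group 1 = ''.
`findall` collects group 1 from the one match (1 total).

['']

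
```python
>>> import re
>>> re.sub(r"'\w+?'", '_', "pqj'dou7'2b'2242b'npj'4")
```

Matches: at [3:9] → "'dou7'"; at [11:18] → "'2242b'".
Every occurrence is swapped for '_'.

"pqj_2b_npj'4"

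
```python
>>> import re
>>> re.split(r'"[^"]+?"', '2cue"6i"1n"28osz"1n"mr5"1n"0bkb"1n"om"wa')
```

['2cue', '1n', '1n', '1n', '1n', 'wa']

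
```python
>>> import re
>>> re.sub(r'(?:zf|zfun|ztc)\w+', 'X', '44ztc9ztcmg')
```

'44X'

Each match is replaced by 'X'.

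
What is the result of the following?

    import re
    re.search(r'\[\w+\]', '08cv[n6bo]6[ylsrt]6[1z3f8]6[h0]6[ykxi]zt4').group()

`search` walks the string left to right and returns the first match it finds.
The match spans [4:10] → '[n6bo]'.

'[n6bo]'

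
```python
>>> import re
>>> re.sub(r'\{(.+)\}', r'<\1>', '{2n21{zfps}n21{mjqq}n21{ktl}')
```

'<2n21{zfps}n21{mjqq}n21{ktl>'

`\1` in the replacement pulls in group 1's text for each match.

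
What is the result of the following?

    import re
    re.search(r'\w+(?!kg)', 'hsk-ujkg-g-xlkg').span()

(0, 3)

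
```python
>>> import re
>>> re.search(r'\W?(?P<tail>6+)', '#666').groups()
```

('666',)

The match spans [0:4] → '#666'.
Captured: group 1 = '666'.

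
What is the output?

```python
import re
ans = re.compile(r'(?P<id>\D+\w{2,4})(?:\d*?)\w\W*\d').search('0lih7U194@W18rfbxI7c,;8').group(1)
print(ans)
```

lih7U1

The match spans [1:9] → 'lih7U194'.
Captured: group 1 = 'lih7U1'.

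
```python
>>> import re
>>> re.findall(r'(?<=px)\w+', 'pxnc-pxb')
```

['nc', 'b']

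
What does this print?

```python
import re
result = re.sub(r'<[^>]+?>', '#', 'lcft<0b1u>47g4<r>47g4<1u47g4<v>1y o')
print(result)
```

lcft#47g4#47g4#1y o

Every occurrence is swapped for '#'.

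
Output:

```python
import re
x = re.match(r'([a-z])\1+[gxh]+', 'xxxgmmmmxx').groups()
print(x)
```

('x',)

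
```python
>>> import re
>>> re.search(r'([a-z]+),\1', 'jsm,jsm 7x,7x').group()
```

The backreference `\1` re-matches whatever the first group consumed, character for character.
`re.search` scans for the first position where the pattern succeeds.
The match spans [0:7] → 'jsm,jsm'.
Captured: group 1 = 'jsm'.

'jsm,jsm'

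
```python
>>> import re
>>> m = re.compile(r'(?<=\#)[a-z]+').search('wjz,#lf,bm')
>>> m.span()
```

The `(?=…)`/`(?<=…)` assertion just peeks at neighbouring text; it doesn't advance the match position.
`re.search` scans for the first position where the pattern succeeds.
The match spans [5:7] → 'lf'.

(5, 7)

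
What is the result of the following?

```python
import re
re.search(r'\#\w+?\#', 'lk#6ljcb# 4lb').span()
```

(2, 9)

The match spans [2:9] → '#6ljcb#'.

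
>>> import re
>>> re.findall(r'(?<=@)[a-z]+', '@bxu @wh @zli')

['bxu', 'wh', 'zli']

Because the assertion is zero-width, the text it checks is not consumed and won't appear in the result.
Scanning left to right: at [1:4] → 'bxu'; at [6:8] → 'wh'; at [10:13] → 'zli'.
No capturing groups, so `findall` returns the 3 full match strings.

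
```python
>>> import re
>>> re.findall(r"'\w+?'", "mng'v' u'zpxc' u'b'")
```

With no groups in the pattern, `findall` gives back each whole match — 3 here.

["'v'", "'zpxc'", "'b'"]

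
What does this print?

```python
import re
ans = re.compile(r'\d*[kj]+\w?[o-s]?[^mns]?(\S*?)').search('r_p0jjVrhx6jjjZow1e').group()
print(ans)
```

0jjVrh

The pattern matches zero or more of a digit, then one or more of one of [kj], then optionally a word character; then optionally a character in [o-s], then optionally any character except [mns]; then zero or more of a non-whitespace character (lazy) (captured).
With the lazy modifier that quantifier settles for the fewest repetitions that let the rest of the pattern succeed (the atoms after it are unaffected and can still be greedy).
Unlike `match`, `search` isn't anchored — it looks for the pattern anywhere in the string.
The match spans [3:9] → '0jjVrh'.
Captured: group 1 = ''.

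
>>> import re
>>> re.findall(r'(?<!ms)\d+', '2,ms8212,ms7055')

['2', '212', '055']

The negative lookaround is zero-width — it rules out positions where the adjacent text would match, without consuming anything.
Walking the string: at [0:1] → '2'; at [5:8] → '212'; at [12:15] → '055'.
Since nothing is captured, `findall` lists the 3 matched substrings directly.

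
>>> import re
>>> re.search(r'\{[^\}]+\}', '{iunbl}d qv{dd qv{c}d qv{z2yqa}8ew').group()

'{iunbl}'

`re.search` tries every starting position until one works.
The match spans [0:7] → '{iunbl}'.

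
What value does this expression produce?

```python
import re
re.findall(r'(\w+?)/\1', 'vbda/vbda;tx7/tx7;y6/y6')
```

`\1` has to match the exact text group 1 already captured.
Walking the string: at [0:9] match 'vbda/vbda', group 1 = 'vbda'; at [10:17] match 'tx7/tx7', group 1 = 'tx7'; at [18:23] match 'y6/y6', group 1 = 'y6'.
One capturing group, so `findall` returns just the captured substring from each match — 3 in all.

['vbda', 'tx7', 'y6']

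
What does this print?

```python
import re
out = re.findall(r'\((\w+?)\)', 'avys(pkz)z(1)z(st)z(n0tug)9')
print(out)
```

Walking the string: at [4:9] match '(pkz)', group 1 = 'pkz'; at [10:13] match '(1)', group 1 = '1'; at [14:18] match '(st)', group 1 = 'st'; at [19:26] match '(n0tug)', group 1 = 'n0tug'.
`findall` collects group 1 from each match (4 total).

['pkz', '1', 'st', 'n0tug']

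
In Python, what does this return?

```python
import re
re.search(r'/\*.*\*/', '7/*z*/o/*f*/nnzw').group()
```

'/*z*/o/*f*/'

The match spans [1:12] → '/*z*/o/*f*/'.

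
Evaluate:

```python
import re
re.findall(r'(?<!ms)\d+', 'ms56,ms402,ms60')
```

['6', '02', '0']

The negative lookahead/lookbehind blocks any match where the forbidden context is present.
Scanning left to right: at [3:4] → '6'; at [8:10] → '02'; at [14:15] → '0'.
Since nothing is captured, `findall` lists the 3 matched substrings directly.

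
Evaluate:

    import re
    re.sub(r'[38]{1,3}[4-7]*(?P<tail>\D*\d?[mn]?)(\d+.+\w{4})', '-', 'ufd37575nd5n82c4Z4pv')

'ufd-'

Pattern: 1 to 3 of one of [38], then zero or more of a character in [4-7]; then zero or more of a non-digit, then optionally a digit, then optionally one of [mn] (captured as 'tail'); then one or more of a digit, then one or more of any character, then exactly 4 of a word character (captured).
Matches: at [3:20] → '37575nd5n82c4Z4pv'.
Each match is replaced by '-'.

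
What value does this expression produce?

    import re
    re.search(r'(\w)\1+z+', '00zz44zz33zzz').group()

'00zz'

`\1` has to match the exact text group 1 already captured.
`re.search` scans for the first position where the pattern succeeds.
The match spans [0:4] → '00zz'.
Captured: group 1 = '0'.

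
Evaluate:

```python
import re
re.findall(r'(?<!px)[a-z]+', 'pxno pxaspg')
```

`(?!…)`/`(?<!…)` only lets a position through if the neighbouring text does NOT match; no characters are consumed.
Scanning left to right: at [0:4] → 'pxno'; at [5:11] → 'pxaspg'.
Since nothing is captured, `findall` lists the 2 matched substrings directly.

['pxno', 'pxaspg']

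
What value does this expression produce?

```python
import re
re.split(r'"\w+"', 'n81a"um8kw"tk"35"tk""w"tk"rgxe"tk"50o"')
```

['n81a', 'tk', 'tk"', 'tk', 'tk', '']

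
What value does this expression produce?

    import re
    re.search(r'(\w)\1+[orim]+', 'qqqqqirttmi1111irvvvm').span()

After group 1 captures some text, `\1` only succeeds where that same text appears again.
The match spans [0:7] → 'qqqqqir'.

(0, 7)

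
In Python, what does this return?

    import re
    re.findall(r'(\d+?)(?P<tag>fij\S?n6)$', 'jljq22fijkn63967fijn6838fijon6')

The pattern matches one or more of a digit (lazy) (captured); then the literal 'fij', then optionally a non-whitespace character, then the literal 'n6' (captured as 'tag'); then anchored at the end.
With 2 capturing groups, `findall` returns a 2-tuple per match.

[('6838', 'fijon6')]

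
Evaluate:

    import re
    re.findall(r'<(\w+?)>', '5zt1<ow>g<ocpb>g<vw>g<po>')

['ow', 'ocpb', 'vw', 'po']

Scanning left to right: at [4:8] match '<ow>', group 1 = 'ow'; at [9:15] match '<ocpb>', group 1 = 'ocpb'; at [16:20] match '<vw>', group 1 = 'vw'; at [21:25] match '<po>', group 1 = 'po'.
With a single group, `findall` returns only what that group captured — 4 items.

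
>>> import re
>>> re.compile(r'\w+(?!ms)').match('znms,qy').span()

(0, 4)

With `match`, the pattern is implicitly anchored at the beginning.
The match spans [0:4] → 'znms'.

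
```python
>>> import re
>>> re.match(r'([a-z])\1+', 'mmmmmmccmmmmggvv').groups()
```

The backreference `\1` re-matches whatever the first group consumed, character for character.
With `match`, the pattern is implicitly anchored at the beginning.
The match spans [0:6] → 'mmmmmm'.
Captured: group 1 = 'm'.

('m',)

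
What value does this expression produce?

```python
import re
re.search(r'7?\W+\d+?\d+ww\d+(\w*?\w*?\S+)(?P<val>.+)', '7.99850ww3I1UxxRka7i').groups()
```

('I1UxxRka7', 'i')

Pattern: optionally a literal '7', then one or more of a non-word character, then one or more of a digit (lazy); then one or more of a digit, then the literal 'ww', then one or more of a digit; then zero or more of a word character (lazy), then zero or more of a word character (lazy), then one or more of a non-whitespace character (captured); then one or more of any character (captured as 'val').
`re.search` scans for the first position where the pattern succeeds.
The match spans [0:20] → '7.99850ww3I1UxxRka7i'.
Captured: group 1 = 'I1UxxRka7', group 2 = 'i'.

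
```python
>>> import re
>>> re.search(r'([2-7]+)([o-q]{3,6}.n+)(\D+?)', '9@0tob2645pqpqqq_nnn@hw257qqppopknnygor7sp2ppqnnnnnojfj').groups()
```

('2645', 'pqpqqq_nnn', '@')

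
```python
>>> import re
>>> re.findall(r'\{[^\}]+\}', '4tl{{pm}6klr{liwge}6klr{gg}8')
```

['{{pm}', '{liwge}', '{gg}']

With no groups in the pattern, `findall` gives back each whole match — 3 here.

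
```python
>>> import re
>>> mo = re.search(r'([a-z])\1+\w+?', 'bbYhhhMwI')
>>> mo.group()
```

'bbY'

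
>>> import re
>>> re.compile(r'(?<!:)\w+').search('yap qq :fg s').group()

'yap'

The negative lookaround is zero-width — it rules out positions where the adjacent text would match, without consuming anything.
The match spans [0:3] → 'yap'.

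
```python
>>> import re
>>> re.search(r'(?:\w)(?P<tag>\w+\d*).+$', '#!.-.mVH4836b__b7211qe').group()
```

Pattern: a word character (non-capturing group); then one or more of a word character, then zero or more of a digit (captured as 'tag'); then one or more of any character; then anchored at the end.
Unlike `match`, `search` isn't anchored — it looks for the pattern anywhere in the string.
The match spans [5:22] → 'mVH4836b__b7211qe'.
Captured: group 1 = 'VH4836b__b7211q'.

'mVH4836b__b7211qe'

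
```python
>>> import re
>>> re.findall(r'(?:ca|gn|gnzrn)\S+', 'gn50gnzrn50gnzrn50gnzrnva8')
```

['gn50gnzrn50gnzrn50gnzrnva8']

Matches: at [0:26] → 'gn50gnzrn50gnzrn50gnzrnva8'.
Since nothing is captured, `findall` lists the 1 matched substring directly.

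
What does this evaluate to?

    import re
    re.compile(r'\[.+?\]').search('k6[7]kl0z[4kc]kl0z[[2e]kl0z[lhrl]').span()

(2, 5)

A non-greedy quantifier consumes as few characters as it can — just enough that the remainder of the pattern still matches from where it stops; whatever follows it matches normally.
The match spans [2:5] → '[7]'.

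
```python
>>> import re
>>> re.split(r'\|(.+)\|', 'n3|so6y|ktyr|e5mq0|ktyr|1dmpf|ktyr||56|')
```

With a capturing group present, the delimiter's captured portion is kept in the result list.

['n3', 'so6y|ktyr|e5mq0|ktyr|1dmpf|ktyr||56', '']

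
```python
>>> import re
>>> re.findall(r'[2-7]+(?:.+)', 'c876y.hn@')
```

['76y.hn@']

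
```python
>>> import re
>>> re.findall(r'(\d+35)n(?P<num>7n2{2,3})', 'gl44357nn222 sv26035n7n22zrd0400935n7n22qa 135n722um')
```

The pattern matches one or more of a digit, then the literal '35' (captured); then a literal 'n'; then the literal '7n', then 2 to 3 of a literal '2' (captured as 'num').
Walking the string: at [15:25] match '26035n7n22', groups = ('26035', '7n22'); at [28:40] match '0400935n7n22', groups = ('0400935', '7n22').
`findall` packs the 2 group values into a tuple for every match.

[('26035', '7n22'), ('0400935', '7n22')]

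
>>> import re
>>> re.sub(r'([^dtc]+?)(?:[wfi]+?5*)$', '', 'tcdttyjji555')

'tcdtt'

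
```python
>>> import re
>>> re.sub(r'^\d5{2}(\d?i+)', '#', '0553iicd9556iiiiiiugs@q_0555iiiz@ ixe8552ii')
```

This matches anchored at the start of the string; then a digit, then exactly 2 of the literal '5'; then optionally a digit, then one or more of the literal 'i' (captured).
Matches: at [0:6] → '0553ii'.
Each match is replaced by '#'.

'#cd9556iiiiiiugs@q_0555iiiz@ ixe8552ii'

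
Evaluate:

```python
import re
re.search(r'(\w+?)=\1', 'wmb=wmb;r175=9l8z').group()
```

'wmb=wmb'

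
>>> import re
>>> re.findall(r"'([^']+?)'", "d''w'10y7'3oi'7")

['w', '3oi']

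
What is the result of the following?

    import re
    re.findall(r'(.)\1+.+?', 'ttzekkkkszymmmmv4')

['t', 'k', 'm']

A backreference is literal: `\1` must see the identical characters the first group matched.
Scanning left to right: at [0:3] match 'ttz', group 1 = 't'; at [4:9] match 'kkkks', group 1 = 'k'; at [11:16] match 'mmmmv', group 1 = 'm'.
With a single group, `findall` returns only what that group captured — 3 items.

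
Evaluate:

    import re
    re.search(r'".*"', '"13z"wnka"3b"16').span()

(0, 13)

`re.search` scans for the first position where the pattern succeeds.
The match spans [0:13] → '"13z"wnka"3b"'.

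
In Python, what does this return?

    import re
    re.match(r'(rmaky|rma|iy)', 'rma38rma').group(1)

'rma'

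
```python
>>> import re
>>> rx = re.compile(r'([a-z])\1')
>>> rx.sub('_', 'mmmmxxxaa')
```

`\1` is not a pattern — it's the concrete string captured by group 1, re-applied verbatim.
Every occurrence is swapped for '_'.

'___x_'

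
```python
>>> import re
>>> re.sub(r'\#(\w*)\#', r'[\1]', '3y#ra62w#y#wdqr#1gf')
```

'3y[ra62w]y[wdqr]1gf'

Matches: at [2:9] → '#ra62w#'; at [10:16] → '#wdqr#'.
`\1` in the replacement pulls in group 1's text for each match.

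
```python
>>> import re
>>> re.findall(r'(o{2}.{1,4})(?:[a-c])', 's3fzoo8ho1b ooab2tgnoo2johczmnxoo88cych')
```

['oo8ho1', 'ooa', 'oo2joh', 'oo88cy']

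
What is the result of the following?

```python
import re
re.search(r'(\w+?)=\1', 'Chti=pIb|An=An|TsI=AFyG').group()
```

The backreference `\1` re-matches whatever the first group consumed, character for character.
`search` walks the string left to right and returns the first match it finds.
The match spans [9:14] → 'An=An'.
Captured: group 1 = 'An'.

'An=An'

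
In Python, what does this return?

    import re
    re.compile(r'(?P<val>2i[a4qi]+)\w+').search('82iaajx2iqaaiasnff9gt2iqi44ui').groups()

Pattern: the literal '2i', then one or more of one of [a4qi] (captured as 'val'); then one or more of a word character.
Unlike `match`, `search` isn't anchored — it looks for the pattern anywhere in the string.
The match spans [1:29] → '2iaajx2iqaaiasnff9gt2iqi44ui'.
Captured: group 1 = '2iaa'.

('2iaa',)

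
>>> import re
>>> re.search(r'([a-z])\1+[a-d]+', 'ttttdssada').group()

'ttttd'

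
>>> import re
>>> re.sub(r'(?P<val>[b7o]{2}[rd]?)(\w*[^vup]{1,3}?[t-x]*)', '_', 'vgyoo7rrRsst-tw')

Pattern: exactly 2 of one of [b7o], then optionally one of [rd] (captured as 'val'); then zero or more of a word character, then 1 to 3 of any character except [vup] (lazy), then zero or more of a character in [t-x] (captured).
Matches: at [3:15] → 'oo7rrRsst-tw'.
Each match is replaced by '_'.

'vgy_'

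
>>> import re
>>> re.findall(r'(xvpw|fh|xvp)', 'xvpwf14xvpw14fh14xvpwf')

['xvpw', 'xvpw', 'fh', 'xvpw']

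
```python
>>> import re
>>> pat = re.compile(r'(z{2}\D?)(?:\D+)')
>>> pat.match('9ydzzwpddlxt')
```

None

This matches exactly 2 of the literal 'z', then optionally a non-digit (captured); then one or more of a non-digit (non-capturing group).
`re.match` won't scan ahead — the pattern has to work from the very first character.
Here the pattern fails at index 0, so the call returns None.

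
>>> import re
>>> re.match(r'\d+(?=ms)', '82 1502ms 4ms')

None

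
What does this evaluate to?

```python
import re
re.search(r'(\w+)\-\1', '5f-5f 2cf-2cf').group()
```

'5f-5f'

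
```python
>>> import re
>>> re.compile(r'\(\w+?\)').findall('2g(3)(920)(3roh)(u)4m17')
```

Walking the string: at [2:5] → '(3)'; at [5:10] → '(920)'; at [10:16] → '(3roh)'; at [16:19] → '(u)'.
No capturing groups, so `findall` returns the 4 full match strings.

['(3)', '(920)', '(3roh)', '(u)']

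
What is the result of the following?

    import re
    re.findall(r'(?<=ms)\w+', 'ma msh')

['h']

The positive lookaround only admits positions where the adjacent text matches; those characters stay outside the span.
Matches: at [5:6] → 'h'.
`findall` yields the raw match text (1 of them) because the pattern has no groups.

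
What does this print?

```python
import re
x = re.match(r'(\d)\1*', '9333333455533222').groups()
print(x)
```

After group 1 captures some text, `\1` only succeeds where that same text appears again.
`re.match` only tries the pattern at the start of the string.
The match spans [0:1] → '9'.
Captured: group 1 = '9'.

('9',)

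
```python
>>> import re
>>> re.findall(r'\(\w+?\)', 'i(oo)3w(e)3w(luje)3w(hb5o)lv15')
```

Walking the string: at [1:5] → '(oo)'; at [7:10] → '(e)'; at [12:18] → '(luje)'; at [20:26] → '(hb5o)'.
No capturing groups, so `findall` returns the 4 full match strings.

['(oo)', '(e)', '(luje)', '(hb5o)']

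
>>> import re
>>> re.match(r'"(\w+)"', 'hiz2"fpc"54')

None

`re.match` won't scan ahead — the pattern has to work from the very first character.
Here position 0 doesn't satisfy it, so the call returns None.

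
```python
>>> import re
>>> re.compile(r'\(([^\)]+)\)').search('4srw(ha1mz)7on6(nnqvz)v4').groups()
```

The match spans [4:11] → '(ha1mz)'.
Captured: group 1 = 'ha1mz'.

('ha1mz',)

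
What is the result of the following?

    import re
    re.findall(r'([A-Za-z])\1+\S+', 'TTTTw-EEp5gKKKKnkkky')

A backreference is literal: `\1` must see the identical characters the first group matched.
Matches: at [0:20] match 'TTTTw-EEp5gKKKKnkkky', group 1 = 'T'.
Because there's exactly one group, `findall` drops the full match and keeps group 1 from the one hit.

['T']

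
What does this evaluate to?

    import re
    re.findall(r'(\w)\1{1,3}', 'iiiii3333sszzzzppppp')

['i', '3', 's', 'z', 'p']

`\1` has to match the exact text group 1 already captured.
Scanning left to right: at [0:4] match 'iiii', group 1 = 'i'; at [5:9] match '3333', group 1 = '3'; at [9:11] match 'ss', group 1 = 's'; at [11:15] match 'zzzz', group 1 = 'z'; at [15:19] match 'pppp', group 1 = 'p'.
With a single group, `findall` returns only what that group captured — 5 items.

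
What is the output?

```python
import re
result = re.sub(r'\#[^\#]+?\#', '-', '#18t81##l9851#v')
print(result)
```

`sub` substitutes '-' at each match site.

--v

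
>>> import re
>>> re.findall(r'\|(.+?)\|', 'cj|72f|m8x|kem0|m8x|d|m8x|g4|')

A non-greedy quantifier consumes as few characters as it can — just enough that the remainder of the pattern still matches from where it stops; whatever follows it matches normally.
Scanning left to right: at [2:7] match '|72f|', group 1 = '72f'; at [10:16] match '|kem0|', group 1 = 'kem0'; at [19:22] match '|d|', group 1 = 'd'; at [25:29] match '|g4|', group 1 = 'g4'.
Because there's exactly one group, `findall` drops the full match and keeps group 1 from each hit.

['72f', 'kem0', 'd', 'g4']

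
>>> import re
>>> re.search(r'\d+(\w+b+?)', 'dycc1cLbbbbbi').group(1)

The pattern matches one or more of a digit; then one or more of a word character, then one or more of a literal 'b' (lazy) (captured).
`re.search` scans for the first position where the pattern succeeds.
The match spans [4:12] → '1cLbbbbb'.
Captured: group 1 = 'cLbbbbb'.

'cLbbbbb'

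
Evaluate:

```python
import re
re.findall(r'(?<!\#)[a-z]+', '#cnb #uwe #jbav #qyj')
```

Because the assertion is negative and zero-width, positions next to the forbidden text are skipped.
Walking the string: at [2:4] → 'nb'; at [7:9] → 'we'; at [12:15] → 'bav'; at [18:20] → 'yj'.
With no groups in the pattern, `findall` gives back each whole match — 4 here.

['nb', 'we', 'bav', 'yj']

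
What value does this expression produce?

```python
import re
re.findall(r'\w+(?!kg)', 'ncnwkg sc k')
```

`(?!…)`/`(?<!…)` only lets a position through if the neighbouring text does NOT match; no characters are consumed.
With no groups in the pattern, `findall` gives back each whole match — 3 here.

['ncnwkg', 'sc', 'k']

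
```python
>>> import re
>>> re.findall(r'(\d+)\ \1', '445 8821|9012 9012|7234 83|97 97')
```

`\1` is not a pattern — it's the concrete string captured by group 1, re-applied verbatim.
Because there's exactly one group, `findall` drops the full match and keeps group 1 from each hit.

['9012', '97']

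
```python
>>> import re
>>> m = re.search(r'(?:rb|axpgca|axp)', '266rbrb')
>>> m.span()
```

(3, 5)

The match spans [3:5] → 'rb'.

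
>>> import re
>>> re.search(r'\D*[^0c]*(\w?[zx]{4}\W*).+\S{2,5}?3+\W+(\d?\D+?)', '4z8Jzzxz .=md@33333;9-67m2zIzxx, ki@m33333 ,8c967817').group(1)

'zzxz .='

The match spans [0:46] → '4z8Jzzxz .=md@33333;9-67m2zIzxx, ki@m33333 ,8c'.
Captured: group 1 = 'zzxz .=', group 2 = '8c'.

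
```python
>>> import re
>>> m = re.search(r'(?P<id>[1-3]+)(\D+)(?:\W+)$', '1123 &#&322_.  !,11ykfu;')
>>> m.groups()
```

The match spans [17:24] → '11ykfu;'.
Captured: group 1 = '11', group 2 = 'ykfu'.

('11', 'ykfu')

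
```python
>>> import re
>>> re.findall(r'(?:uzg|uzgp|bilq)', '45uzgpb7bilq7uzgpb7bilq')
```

Alternation tries branches left to right and keeps the first one that lets the overall match succeed at that position.
Matches: at [2:5] → 'uzg'; at [8:12] → 'bilq'; at [13:16] → 'uzg'; at [19:23] → 'bilq'.
`findall` yields the raw match text (4 of them) because the pattern has no groups.

['uzg', 'bilq', 'uzg', 'bilq']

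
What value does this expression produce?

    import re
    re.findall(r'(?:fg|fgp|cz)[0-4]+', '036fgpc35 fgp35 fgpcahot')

['fgp3']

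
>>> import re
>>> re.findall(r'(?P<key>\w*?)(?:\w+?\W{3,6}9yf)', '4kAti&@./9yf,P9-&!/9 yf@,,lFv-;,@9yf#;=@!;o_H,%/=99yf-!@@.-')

['', '']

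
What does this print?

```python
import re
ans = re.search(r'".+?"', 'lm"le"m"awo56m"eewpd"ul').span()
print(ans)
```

Lazy quantifiers expand one character at a time until the remainder of the pattern can match.
The match spans [2:6] → '"le"'.

(2, 6)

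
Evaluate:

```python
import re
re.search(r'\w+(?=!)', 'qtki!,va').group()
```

The positive lookaround only admits positions where the adjacent text matches; those characters stay outside the span.
The match spans [0:4] → 'qtki'.

'qtki'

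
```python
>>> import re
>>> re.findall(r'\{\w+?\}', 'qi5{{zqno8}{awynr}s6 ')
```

No capturing groups, so `findall` returns the 2 full match strings.

['{zqno8}', '{awynr}']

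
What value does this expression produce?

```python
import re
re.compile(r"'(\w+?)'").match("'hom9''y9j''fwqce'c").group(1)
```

'hom9'

The match spans [0:6] → "'hom9'".
Captured: group 1 = 'hom9'.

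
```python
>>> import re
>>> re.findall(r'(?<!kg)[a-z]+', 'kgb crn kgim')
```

['kgb', 'crn', 'kgim']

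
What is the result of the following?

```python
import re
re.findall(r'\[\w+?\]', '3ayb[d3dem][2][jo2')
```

['[d3dem]', '[2]']

With no groups in the pattern, `findall` gives back each whole match — 2 here.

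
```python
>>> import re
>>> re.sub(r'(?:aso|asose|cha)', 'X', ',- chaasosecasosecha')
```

',- XXsecXseX'

Alternation isn't longest-match — the leftmost alternative that fits at this position is chosen.
Matches: at [3:6] → 'cha'; at [6:9] → 'aso'; at [12:15] → 'aso'; at [17:20] → 'cha'.
`sub` substitutes 'X' at each match site.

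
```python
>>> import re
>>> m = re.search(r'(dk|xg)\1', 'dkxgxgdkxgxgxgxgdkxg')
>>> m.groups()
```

The backreference `\1` re-matches whatever the first group consumed, character for character.
`re.search` scans for the first position where the pattern succeeds.
The match spans [2:6] → 'xgxg'.
Captured: group 1 = 'xg'.

('xg',)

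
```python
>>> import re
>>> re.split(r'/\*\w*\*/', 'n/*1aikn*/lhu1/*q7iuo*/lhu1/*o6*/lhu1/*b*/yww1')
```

Matches to split on: at [1:10] → '/*1aikn*/'; at [14:23] → '/*q7iuo*/'; at [27:33] → '/*o6*/'; at [37:42] → '/*b*/'.
`split` removes every match and returns the 5 fragments in between.

['n', 'lhu1', 'lhu1', 'lhu1', 'yww1']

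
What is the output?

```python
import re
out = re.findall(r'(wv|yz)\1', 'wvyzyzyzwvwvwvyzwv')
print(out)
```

['yz', 'wv']

`\1` has to match the exact text group 1 already captured.
One capturing group, so `findall` returns just the captured substring from each match — 2 in all.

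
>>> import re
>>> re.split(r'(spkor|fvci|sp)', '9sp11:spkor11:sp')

Branches in `(...|...)` are attempted left-to-right; the first branch that allows the whole pattern to succeed is taken.
Matches to split on: at [1:3] → 'sp'; at [6:11] → 'spkor'; at [14:16] → 'sp'.
The group in the pattern means `split` returns the separators' captures alongside the pieces.

['9', 'sp', '11:', 'spkor', '11:', 'sp', '']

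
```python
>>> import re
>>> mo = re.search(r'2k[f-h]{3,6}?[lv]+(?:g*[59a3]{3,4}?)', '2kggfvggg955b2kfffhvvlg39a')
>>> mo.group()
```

The match spans [0:12] → '2kggfvggg955'.

'2kggfvggg955'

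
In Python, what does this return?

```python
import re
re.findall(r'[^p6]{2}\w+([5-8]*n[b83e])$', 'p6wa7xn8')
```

['n8']

The pattern matches exactly 2 of any character except [p6], then one or more of a word character; then zero or more of a character in [5-8], then the literal 'n', then one of [b83e] (captured); then anchored at the end.
Matches: at [2:8] match 'wa7xn8', group 1 = 'n8'.
One capturing group, so `findall` returns just the captured substring from the one match — 1 in all.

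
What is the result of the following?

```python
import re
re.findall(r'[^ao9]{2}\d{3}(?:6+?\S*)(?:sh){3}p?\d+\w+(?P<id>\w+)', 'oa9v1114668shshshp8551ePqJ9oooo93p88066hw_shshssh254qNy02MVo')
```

This matches exactly 2 of any character except [ao9]; then exactly 3 of a digit; then one or more of a literal '6' (lazy), then zero or more of a non-whitespace character (non-capturing group); then the literal 'sh' repeated 3 times, then optionally a literal 'p', then one or more of a digit; then one or more of a word character; then one or more of a word character (captured as 'id').
Matches: at [3:60] match 'v1114668shshshp8551ePqJ9oooo93p88066hw_shshssh254qNy02MVo', group 1 = 'o'.
`findall` collects group 1 from the one match (1 total).

['o']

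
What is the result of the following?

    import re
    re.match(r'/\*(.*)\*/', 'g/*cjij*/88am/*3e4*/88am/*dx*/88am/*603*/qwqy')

None

`re.match` won't scan ahead — the pattern has to work from the very first character.
Here position 0 doesn't satisfy it, so the call returns None.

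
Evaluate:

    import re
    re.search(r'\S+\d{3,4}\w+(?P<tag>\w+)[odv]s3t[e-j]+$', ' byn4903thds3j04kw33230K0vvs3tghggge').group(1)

Pattern: one or more of a non-whitespace character, then 3 to 4 of a digit, then one or more of a word character; then one or more of a word character (captured as 'tag'); then one of [odv], then the literal 's3t', then one or more of a character in [e-j]; then anchored at the end.
`re.search` scans for the first position where the pattern succeeds.
The match spans [1:36] → 'byn4903thds3j04kw33230K0vvs3tghggge'.
Captured: group 1 = 'v'.

'v'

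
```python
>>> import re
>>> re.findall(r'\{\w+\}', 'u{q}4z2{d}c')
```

['{q}', '{d}']

Walking the string: at [1:4] → '{q}'; at [7:10] → '{d}'.
With no groups in the pattern, `findall` gives back each whole match — 2 here.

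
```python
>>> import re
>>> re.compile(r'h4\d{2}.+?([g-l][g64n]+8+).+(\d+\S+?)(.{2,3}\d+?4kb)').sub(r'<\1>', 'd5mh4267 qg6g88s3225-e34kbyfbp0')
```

This matches the literal 'h4', then exactly 2 of a digit, then one or more of any character (lazy); then a character in [g-l], then one or more of one of [g64n], then one or more of the literal '8' (captured); then one or more of any character; then one or more of a digit, then one or more of a non-whitespace character (lazy) (captured); then 2 to 3 of any character, then one or more of a digit (lazy), then the literal '4kb' (captured).
`\1` in the replacement pulls in group 1's text for each match.

'd5m<g6g88>yfbp0'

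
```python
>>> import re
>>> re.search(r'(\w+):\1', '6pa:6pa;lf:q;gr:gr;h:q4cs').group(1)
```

'6pa'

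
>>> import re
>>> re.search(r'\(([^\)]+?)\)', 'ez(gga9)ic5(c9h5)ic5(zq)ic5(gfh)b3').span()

(2, 8)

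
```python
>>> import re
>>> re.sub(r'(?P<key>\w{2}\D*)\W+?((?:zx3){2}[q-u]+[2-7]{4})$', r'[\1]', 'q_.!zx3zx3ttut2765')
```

'[q_.]'

`\1` in the replacement pulls in group 1's text for each match.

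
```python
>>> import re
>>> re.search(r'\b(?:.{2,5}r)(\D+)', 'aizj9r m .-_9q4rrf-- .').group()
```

This matches a word boundary (`\b`, zero-width); then 2 to 5 of any character, then the literal 'r' (non-capturing group); then one or more of a non-digit (captured).
`search` walks the string left to right and returns the first match it finds.
The match spans [0:12] → 'aizj9r m .-_'.
Captured: group 1 = ' m .-_'.

'aizj9r m .-_'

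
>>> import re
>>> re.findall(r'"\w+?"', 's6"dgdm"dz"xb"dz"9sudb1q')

['"dgdm"', '"xb"']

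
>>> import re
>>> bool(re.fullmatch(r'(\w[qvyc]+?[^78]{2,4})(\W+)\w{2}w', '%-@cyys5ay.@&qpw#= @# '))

False

The pattern matches a word character, then one or more of one of [qvyc] (lazy), then 2 to 4 of any character except [78] (captured); then one or more of a non-word character (captured); then exactly 2 of a word character; then a literal 'w'.
`re.fullmatch` is like wrapping the pattern in `^…$` (in single-line mode).
Here the string isn't matched end-to-end, so the call returns None, and `bool(None)` is False.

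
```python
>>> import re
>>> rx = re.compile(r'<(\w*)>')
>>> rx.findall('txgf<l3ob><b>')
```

Because there's exactly one group, `findall` drops the full match and keeps group 1 from each hit.

['l3ob', 'b']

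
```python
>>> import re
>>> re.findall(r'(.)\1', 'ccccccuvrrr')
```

['c', 'c', 'c', 'r']

After group 1 captures some text, `\1` only succeeds where that same text appears again.
One capturing group, so `findall` returns just the captured substring from each match — 4 in all.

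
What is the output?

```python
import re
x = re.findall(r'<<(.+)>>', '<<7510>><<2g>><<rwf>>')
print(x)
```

Walking the string: at [0:21] match '<<7510>><<2g>><<rwf>>', group 1 = '7510>><<2g>><<rwf'.
With a single group, `findall` returns only what that group captured — 1 item.

['7510>><<2g>><<rwf']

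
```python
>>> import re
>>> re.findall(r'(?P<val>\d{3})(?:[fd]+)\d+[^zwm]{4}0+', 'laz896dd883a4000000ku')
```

['896']

This matches exactly 3 of a digit (captured as 'val'); then one or more of one of [fd] (non-capturing group); then one or more of a digit, then exactly 4 of any character except [zwm], then one or more of the literal '0'.
One capturing group, so `findall` returns just the captured substring from the one match — 1 in all.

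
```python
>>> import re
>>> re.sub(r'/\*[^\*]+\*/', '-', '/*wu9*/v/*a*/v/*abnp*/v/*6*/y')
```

Matches: at [0:7] → '/*wu9*/'; at [8:13] → '/*a*/'; at [14:22] → '/*abnp*/'; at [23:28] → '/*6*/'.
Each match is replaced by '-'.

'-v-v-v-y'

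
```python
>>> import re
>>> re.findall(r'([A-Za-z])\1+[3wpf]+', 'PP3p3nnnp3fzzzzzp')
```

`\1` is not a pattern — it's the concrete string captured by group 1, re-applied verbatim.
Walking the string: at [0:5] match 'PP3p3', group 1 = 'P'; at [5:11] match 'nnnp3f', group 1 = 'n'; at [11:17] match 'zzzzzp', group 1 = 'z'.
With a single group, `findall` returns only what that group captured — 3 items.

['P', 'n', 'z']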